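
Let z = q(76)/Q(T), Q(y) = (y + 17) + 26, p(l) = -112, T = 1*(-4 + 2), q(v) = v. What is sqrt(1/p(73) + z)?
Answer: sqrt(2431177)/1148 ≈ 1.3582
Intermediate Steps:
T = -2 (T = 1*(-2) = -2)
Q(y) = 43 + y (Q(y) = (17 + y) + 26 = 43 + y)
z = 76/41 (z = 76/(43 - 2) = 76/41 ≈ 1.8537)
sqrt(1/p(73) + z) = sqrt(1/(-112) + 76/41) = sqrt(-1/112 + 76/41) = sqrt(8471/4592) = sqrt(2431177)/1148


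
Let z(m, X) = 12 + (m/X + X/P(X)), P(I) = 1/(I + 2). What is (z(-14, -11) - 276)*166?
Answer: -298966/11 ≈ -27179.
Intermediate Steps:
P(I) = 1/(2 + I)
z(m, X) = 12 + X*(2 + X) + m/X (z(m, X) = 12 + (m/X + X/(1/(2 + X))) = 12 + (m/X + X*(2 + X)) = 12 + (X*(2 + X) + m/X) = 12 + X*(2 + X) + m/X)
(z(-14, -11) - 276)*166 = ((-14 - 11*(12 - 11*(2 - 11)))/(-11) - 276)*166 = (-(-14 - 11*(12 - 11*(-9)))/11 - 276)*166 = (-(-14 - 11*(12 + 99))/11 - 276)*166 = (-(-14 - 11*111)/11 - 276)*166 = (-(-14 - 1221)/11 - 276)*166 = (-1/11*(-1235) - 276)*166 = (1235/11 - 276)*166 = -1801/11*166 = -298966/11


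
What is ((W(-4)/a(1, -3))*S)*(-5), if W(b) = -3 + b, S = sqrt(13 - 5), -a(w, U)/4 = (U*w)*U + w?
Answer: -7*sqrt(2)/4 ≈ -2.4749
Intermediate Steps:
a(w, U) = -4*w - 4*w*U**2 (a(w, U) = -4*((U*w)*U + w) = -4*(w*U**2 + w) = -4*(w + w*U**2) = -4*w - 4*w*U**2)
S = 2*sqrt(2) (S = sqrt(8) = 2*sqrt(2) ≈ 2.8284)
((W(-4)/a(1, -3))*S)*(-5) = (((-3 - 4)/((-4*1*(1 + (-3)**2))))*(2*sqrt(2)))*(-5) = ((-7*(-1/(4*(1 + 9))))*(2*sqrt(2)))*(-5) = ((-7/((-4*1*10)))*(2*sqrt(2)))*(-5) = ((-7/(-40))*(2*sqrt(2)))*(-5) = ((-7*(-1/40))*(2*sqrt(2)))*(-5) = (7*(2*sqrt(2))/40)*(-5) = (7*sqrt(2)/20)*(-5) = -7*sqrt(2)/4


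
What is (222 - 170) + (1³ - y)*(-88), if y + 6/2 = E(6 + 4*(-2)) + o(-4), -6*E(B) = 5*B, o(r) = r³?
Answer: -17356/3 ≈ -5785.3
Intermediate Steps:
E(B) = -5*B/6
y = -196/3 (y = -3 + (-5*(6 + 4*(-2))/6 + (-4)³) = -3 + (-5*(6 - 8)/6 - 64) = -3 + (-⅚*(-2) - 64) = -3 + (5/3 - 64) = -3 - 187/3 = -196/3 ≈ -65.333)
(222 - 170) + (1³ - y)*(-88) = (222 - 170) + (1³ - 1*(-196/3))*(-88) = 52 + (1 + 196/3)*(-88) = 52 + (199/3)*(-88) = 52 - 17512/3 = -17356/3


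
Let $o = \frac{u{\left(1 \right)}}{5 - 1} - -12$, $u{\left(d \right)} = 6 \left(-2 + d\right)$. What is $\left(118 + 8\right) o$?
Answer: $1323$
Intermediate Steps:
$u{\left(d \right)} = -12 + 6 d$
$o = \frac{21}{2}$ ($o = \frac{-12 + 6 \cdot 1}{5 - 1} - -12 = \frac{-12 + 6}{4} + 12 = \frac{1}{4} \left(-6\right) + 12 = - \frac{3}{2} + 12 = \frac{21}{2} \approx 10.5$)
$\left(118 + 8\right) o = \left(118 + 8\right) \frac{21}{2} = 126 \cdot \frac{21}{2} = 1323$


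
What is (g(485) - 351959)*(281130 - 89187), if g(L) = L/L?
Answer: -67555874394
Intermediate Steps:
g(L) = 1
(g(485) - 351959)*(281130 - 89187) = (1 - 351959)*(281130 - 89187) = -351958*191943 = -67555874394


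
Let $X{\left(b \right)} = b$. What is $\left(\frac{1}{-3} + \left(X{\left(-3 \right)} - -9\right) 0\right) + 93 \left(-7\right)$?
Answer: $- \frac{1954}{3} \approx -651.33$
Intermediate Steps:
$\left(\frac{1}{-3} + \left(X{\left(-3 \right)} - -9\right) 0\right) + 93 \left(-7\right) = \left(\frac{1}{-3} + \left(-3 - -9\right) 0\right) + 93 \left(-7\right) = \left(- \frac{1}{3} + \left(-3 + 9\right) 0\right) - 651 = \left(- \frac{1}{3} + 6 \cdot 0\right) - 651 = \left(- \frac{1}{3} + 0\right) - 651 = - \frac{1}{3} - 651 = - \frac{1954}{3}$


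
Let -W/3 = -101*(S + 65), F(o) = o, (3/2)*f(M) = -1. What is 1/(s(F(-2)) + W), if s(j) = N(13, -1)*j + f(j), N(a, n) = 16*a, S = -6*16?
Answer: -3/29429 ≈ -0.00010194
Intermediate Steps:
S = -96
f(M) = -⅔ (f(M) = (⅔)*(-1) = -⅔)
s(j) = -⅔ + 208*j (s(j) = (16*13)*j - ⅔ = 208*j - ⅔ = -⅔ + 208*j)
W = -9393 (W = -(-303)*(-96 + 65) = -(-303)*(-31) = -3*3131 = -9393)
1/(s(F(-2)) + W) = 1/((-⅔ + 208*(-2)) - 9393) = 1/((-⅔ - 416) - 9393) = 1/(-1250/3 - 9393) = 1/(-29429/3) = -3/29429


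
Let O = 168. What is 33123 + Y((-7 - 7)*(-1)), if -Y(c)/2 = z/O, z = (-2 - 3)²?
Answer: 2782307/84 ≈ 33123.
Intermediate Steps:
z = 25 (z = (-5)² = 25)
Y(c) = -25/84 (Y(c) = -50/168 = -2*25/168 = -25/84)
33123 + Y((-7 - 7)*(-1)) = 33123 - 25/84 = 2782307/84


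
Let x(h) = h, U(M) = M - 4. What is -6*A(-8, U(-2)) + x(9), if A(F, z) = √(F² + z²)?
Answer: -51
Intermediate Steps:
U(M) = -4 + M
-6*A(-8, U(-2)) + x(9) = -6*√((-8)² + (-4 - 2)²) + 9 = -6*√(64 + (-6)²) + 9 = -6*√(64 + 36) + 9 = -6*√100 + 9 = -6*10 + 9 = -60 + 9 = -51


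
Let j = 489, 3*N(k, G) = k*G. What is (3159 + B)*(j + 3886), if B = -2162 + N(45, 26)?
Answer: 6068125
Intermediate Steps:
N(k, G) = G*k/3 (N(k, G) = (k*G)/3 = (G*k)/3 = G*k/3)
B = -1772 (B = -2162 + (⅓)*26*45 = -2162 + 390 = -1772)
(3159 + B)*(j + 3886) = (3159 - 1772)*(489 + 3886) = 1387*4375 = 6068125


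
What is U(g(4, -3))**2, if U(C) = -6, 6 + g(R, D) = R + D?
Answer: 36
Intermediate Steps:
g(R, D) = -6 + D + R (g(R, D) = -6 + (R + D) = -6 + (D + R) = -6 + D + R)
U(g(4, -3))**2 = (-6)**2 = 36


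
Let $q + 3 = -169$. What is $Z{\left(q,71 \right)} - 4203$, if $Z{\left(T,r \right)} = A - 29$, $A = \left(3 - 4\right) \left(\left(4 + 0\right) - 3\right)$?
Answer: $-4233$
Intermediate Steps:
$q = -172$ ($q = -3 - 169 = -172$)
$A = -1$ ($A = - (4 + \left(-4 + 1\right)) = - (4 - 3) = \left(-1\right) 1 = -1$)
$Z{\left(T,r \right)} = -30$ ($Z{\left(T,r \right)} = -1 - 29 = -30$)
$Z{\left(q,71 \right)} - 4203 = -30 - 4203 = -4233$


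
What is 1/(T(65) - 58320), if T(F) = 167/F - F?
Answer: -65/3794858 ≈ -1.7128e-5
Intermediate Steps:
T(F) = -F + 167/F
1/(T(65) - 58320) = 1/((-1*65 + 167/65) - 58320) = 1/((-65 + 167*(1/65)) - 58320) = 1/((-65 + 167/65) - 58320) = 1/(-4058/65 - 58320) = 1/(-3794858/65) = -65/3794858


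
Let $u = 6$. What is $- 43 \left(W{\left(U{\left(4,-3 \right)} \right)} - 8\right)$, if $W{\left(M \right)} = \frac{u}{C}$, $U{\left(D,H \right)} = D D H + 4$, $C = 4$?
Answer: $\frac{559}{2} \approx 279.5$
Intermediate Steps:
$U{\left(D,H \right)} = 4 + H D^{2}$ ($U{\left(D,H \right)} = D^{2} H + 4 = H D^{2} + 4 = 4 + H D^{2}$)
$W{\left(M \right)} = \frac{3}{2}$ ($W{\left(M \right)} = \frac{6}{4} = 6 \cdot \frac{1}{4} = \frac{3}{2}$)
$- 43 \left(W{\left(U{\left(4,-3 \right)} \right)} - 8\right) = - 43 \left(\frac{3}{2} - 8\right) = \left(-43\right) \left(- \frac{13}{2}\right) = \frac{559}{2}$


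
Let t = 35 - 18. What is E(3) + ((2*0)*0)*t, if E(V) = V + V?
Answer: 6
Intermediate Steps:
t = 17
E(V) = 2*V
E(3) + ((2*0)*0)*t = 2*3 + ((2*0)*0)*17 = 6 + (0*0)*17 = 6 + 0*17 = 6 + 0 = 6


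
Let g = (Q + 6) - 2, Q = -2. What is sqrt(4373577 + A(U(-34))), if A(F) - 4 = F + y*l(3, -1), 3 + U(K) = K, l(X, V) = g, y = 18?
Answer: 2*sqrt(1093395) ≈ 2091.3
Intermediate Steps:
g = 2 (g = (-2 + 6) - 2 = 4 - 2 = 2)
l(X, V) = 2
U(K) = -3 + K
A(F) = 40 + F (A(F) = 4 + (F + 18*2) = 4 + (F + 36) = 4 + (36 + F) = 40 + F)
sqrt(4373577 + A(U(-34))) = sqrt(4373577 + (40 + (-3 - 34))) = sqrt(4373577 + (40 - 37)) = sqrt(4373577 + 3) = sqrt(4373580) = 2*sqrt(1093395)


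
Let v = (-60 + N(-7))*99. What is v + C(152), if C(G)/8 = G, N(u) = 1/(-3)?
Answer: -4757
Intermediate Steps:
N(u) = -⅓
C(G) = 8*G
v = -5973 (v = (-60 - ⅓)*99 = -181/3*99 = -5973)
v + C(152) = -5973 + 8*152 = -5973 + 1216 = -4757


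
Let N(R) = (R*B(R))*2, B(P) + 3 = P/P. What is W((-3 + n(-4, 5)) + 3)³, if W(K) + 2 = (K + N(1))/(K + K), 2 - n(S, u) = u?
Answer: -125/216 ≈ -0.57870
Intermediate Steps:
B(P) = -2 (B(P) = -3 + P/P = -3 + 1 = -2)
n(S, u) = 2 - u
N(R) = -4*R (N(R) = (R*(-2))*2 = -2*R*2 = -4*R)
W(K) = -2 + (-4 + K)/(2*K) (W(K) = -2 + (K - 4*1)/(K + K) = -2 + (K - 4)/((2*K)) = -2 + (-4 + K)*(1/(2*K)) = -2 + (-4 + K)/(2*K))
W((-3 + n(-4, 5)) + 3)³ = (-3/2 - 2/((-3 + (2 - 1*5)) + 3))³ = (-3/2 - 2/((-3 + (2 - 5)) + 3))³ = (-3/2 - 2/((-3 - 3) + 3))³ = (-3/2 - 2/(-6 + 3))³ = (-3/2 - 2/(-3))³ = (-3/2 - 2*(-⅓))³ = (-3/2 + ⅔)³ = (-⅚)³ = -125/216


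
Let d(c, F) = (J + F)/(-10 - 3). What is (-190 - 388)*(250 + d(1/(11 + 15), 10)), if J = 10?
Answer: -1866940/13 ≈ -1.4361e+5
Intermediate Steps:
d(c, F) = -10/13 - F/13 (d(c, F) = (10 + F)/(-10 - 3) = (10 + F)/(-13) = (10 + F)*(-1/13) = -10/13 - F/13)
(-190 - 388)*(250 + d(1/(11 + 15), 10)) = (-190 - 388)*(250 + (-10/13 - 1/13*10)) = -578*(250 + (-10/13 - 10/13)) = -578*(250 - 20/13) = -578*3230/13 = -1866940/13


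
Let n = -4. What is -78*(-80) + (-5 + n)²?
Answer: 6321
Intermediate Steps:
-78*(-80) + (-5 + n)² = -78*(-80) + (-5 - 4)² = 6240 + (-9)² = 6240 + 81 = 6321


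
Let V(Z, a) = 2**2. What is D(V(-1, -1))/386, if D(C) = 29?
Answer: 29/386 ≈ 0.075130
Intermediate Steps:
V(Z, a) = 4
D(V(-1, -1))/386 = 29/386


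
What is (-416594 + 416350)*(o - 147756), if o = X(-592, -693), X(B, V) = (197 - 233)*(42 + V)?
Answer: 30334080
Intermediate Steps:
X(B, V) = -1512 - 36*V (X(B, V) = -36*(42 + V) = -1512 - 36*V)
o = 23436 (o = -1512 - 36*(-693) = -1512 + 24948 = 23436)
(-416594 + 416350)*(o - 147756) = (-416594 + 416350)*(23436 - 147756) = -244*(-124320) = 30334080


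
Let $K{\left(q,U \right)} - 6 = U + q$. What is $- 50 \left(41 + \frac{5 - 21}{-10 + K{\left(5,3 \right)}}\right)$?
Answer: $-1850$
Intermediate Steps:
$K{\left(q,U \right)} = 6 + U + q$ ($K{\left(q,U \right)} = 6 + \left(U + q\right) = 6 + U + q$)
$- 50 \left(41 + \frac{5 - 21}{-10 + K{\left(5,3 \right)}}\right) = - 50 \left(41 + \frac{5 - 21}{-10 + \left(6 + 3 + 5\right)}\right) = - 50 \left(41 - \frac{16}{-10 + 14}\right) = - 50 \left(41 - \frac{16}{4}\right) = - 50 \left(41 - 4\right) = \left(-50\right) 37 = -1850$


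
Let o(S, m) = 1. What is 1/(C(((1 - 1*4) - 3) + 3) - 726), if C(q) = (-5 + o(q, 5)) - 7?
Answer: -1/737 ≈ -0.0013569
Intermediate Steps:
C(q) = -11 (C(q) = (-5 + 1) - 7 = -4 - 7 = -11)
1/(C(((1 - 1*4) - 3) + 3) - 726) = 1/(-11 - 726) = 1/(-737) = -1/737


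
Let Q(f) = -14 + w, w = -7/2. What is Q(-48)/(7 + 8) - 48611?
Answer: -291673/6 ≈ -48612.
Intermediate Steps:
w = -7/2 (w = -7*½ = -7/2 ≈ -3.5000)
Q(f) = -35/2 (Q(f) = -14 - 7/2 = -35/2)
Q(-48)/(7 + 8) - 48611 = -35/(2*(7 + 8)) - 48611 = -35/2/15 - 48611 = -35/2*1/15 - 48611 = -7/6 - 48611 = -291673/6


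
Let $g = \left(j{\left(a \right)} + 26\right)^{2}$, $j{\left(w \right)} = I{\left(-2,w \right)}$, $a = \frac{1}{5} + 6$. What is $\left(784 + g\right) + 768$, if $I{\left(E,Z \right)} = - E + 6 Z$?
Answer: $\frac{145076}{25} \approx 5803.0$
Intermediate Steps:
$a = \frac{31}{5}$ ($a = \frac{1}{5} + 6 = \frac{31}{5} \approx 6.2$)
$j{\left(w \right)} = 2 + 6 w$ ($j{\left(w \right)} = \left(-1\right) \left(-2\right) + 6 w = 2 + 6 w$)
$g = \frac{106276}{25}$ ($g = \left(\left(2 + 6 \cdot \frac{31}{5}\right) + 26\right)^{2} = \left(\left(2 + \frac{186}{5}\right) + 26\right)^{2} = \left(\frac{196}{5} + 26\right)^{2} = \left(\frac{326}{5}\right)^{2} = \frac{106276}{25} \approx 4251.0$)
$\left(784 + g\right) + 768 = \left(784 + \frac{106276}{25}\right) + 768 = \frac{125876}{25} + 768 = \frac{145076}{25}$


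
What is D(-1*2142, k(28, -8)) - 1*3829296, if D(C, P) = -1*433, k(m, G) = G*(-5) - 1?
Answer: -3829729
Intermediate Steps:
k(m, G) = -1 - 5*G (k(m, G) = -5*G - 1 = -1 - 5*G)
D(C, P) = -433
D(-1*2142, k(28, -8)) - 1*3829296 = -433 - 1*3829296 = -433 - 3829296 = -3829729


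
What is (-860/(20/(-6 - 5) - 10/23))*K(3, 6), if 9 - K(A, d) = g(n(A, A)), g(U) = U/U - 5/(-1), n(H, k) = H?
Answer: 21758/19 ≈ 1145.2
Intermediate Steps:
g(U) = 6 (g(U) = 1 - 5*(-1) = 1 + 5 = 6)
K(A, d) = 3 (K(A, d) = 9 - 1*6 = 9 - 6 = 3)
(-860/(20/(-6 - 5) - 10/23))*K(3, 6) = -860/(20/(-6 - 5) - 10/23)*3 = -860/(20/(-11) - 10*1/23)*3 = -860/(20*(-1/11) - 10/23)*3 = -860/(-20/11 - 10/23)*3 = -860/(-570/253)*3 = -860*(-253)/570*3 = -43*(-506/57)*3 = (21758/57)*3 = 21758/19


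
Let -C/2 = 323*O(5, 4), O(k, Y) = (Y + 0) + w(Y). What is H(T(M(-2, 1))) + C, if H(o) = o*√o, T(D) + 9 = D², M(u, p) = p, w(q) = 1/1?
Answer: -3230 - 16*I*√2 ≈ -3230.0 - 22.627*I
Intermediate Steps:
w(q) = 1 (w(q) = 1*1 = 1)
T(D) = -9 + D²
O(k, Y) = 1 + Y (O(k, Y) = (Y + 0) + 1 = Y + 1 = 1 + Y)
H(o) = o^(3/2)
C = -3230 (C = -646*(1 + 4) = -646*5 = -2*1615 = -3230)
H(T(M(-2, 1))) + C = (-9 + 1²)^(3/2) - 3230 = (-9 + 1)^(3/2) - 3230 = (-8)^(3/2) - 3230 = -16*I*√2 - 3230 = -3230 - 16*I*√2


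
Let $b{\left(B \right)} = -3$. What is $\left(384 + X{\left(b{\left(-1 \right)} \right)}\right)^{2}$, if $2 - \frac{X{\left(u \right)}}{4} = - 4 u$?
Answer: $118336$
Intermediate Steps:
$X{\left(u \right)} = 8 + 16 u$ ($X{\left(u \right)} = 8 - 4 \left(- 4 u\right) = 8 + 16 u$)
$\left(384 + X{\left(b{\left(-1 \right)} \right)}\right)^{2} = \left(384 + \left(8 + 16 \left(-3\right)\right)\right)^{2} = \left(384 + \left(8 - 48\right)\right)^{2} = \left(384 - 40\right)^{2} = 344^{2} = 118336$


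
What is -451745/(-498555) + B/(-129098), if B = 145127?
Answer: -2806883095/12872490678 ≈ -0.21805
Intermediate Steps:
-451745/(-498555) + B/(-129098) = -451745/(-498555) + 145127/(-129098) = -451745*(-1/498555) + 145127*(-1/129098) = 90349/99711 - 145127/129098 = -2806883095/12872490678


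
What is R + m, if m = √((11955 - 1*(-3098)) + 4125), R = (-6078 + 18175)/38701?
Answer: 12097/38701 + √19178 ≈ 138.80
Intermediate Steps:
R = 12097/38701 (R = 12097*(1/38701) = 12097/38701 ≈ 0.31258)
m = √19178 (m = √((11955 + 3098) + 4125) = √(15053 + 4125) = √19178 ≈ 138.48)
R + m = 12097/38701 + √19178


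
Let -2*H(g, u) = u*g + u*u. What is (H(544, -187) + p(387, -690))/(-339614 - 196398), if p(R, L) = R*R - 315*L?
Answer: -800997/1072024 ≈ -0.74718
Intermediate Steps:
H(g, u) = -u²/2 - g*u/2 (H(g, u) = -(u*g + u*u)/2 = -(g*u + u²)/2 = -(u² + g*u)/2 = -u²/2 - g*u/2)
p(R, L) = R² - 315*L
(H(544, -187) + p(387, -690))/(-339614 - 196398) = (-½*(-187)*(544 - 187) + (387² - 315*(-690)))/(-339614 - 196398) = (-½*(-187)*357 + (149769 + 217350))/(-536012) = (66759/2 + 367119)*(-1/536012) = (800997/2)*(-1/536012) = -800997/1072024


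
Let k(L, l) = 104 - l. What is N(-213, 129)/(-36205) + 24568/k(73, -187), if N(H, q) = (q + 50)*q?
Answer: 882764959/10535655 ≈ 83.788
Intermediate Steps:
N(H, q) = q*(50 + q) (N(H, q) = (50 + q)*q = q*(50 + q))
N(-213, 129)/(-36205) + 24568/k(73, -187) = (129*(50 + 129))/(-36205) + 24568/(104 - 1*(-187)) = (129*179)*(-1/36205) + 24568/(104 + 187) = 23091*(-1/36205) + 24568/291 = -23091/36205 + 24568*(1/291) = -23091/36205 + 24568/291 = 882764959/10535655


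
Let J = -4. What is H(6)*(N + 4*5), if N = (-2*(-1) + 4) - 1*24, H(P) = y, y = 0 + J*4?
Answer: -32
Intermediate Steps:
y = -16 (y = 0 - 4*4 = 0 - 16 = -16)
H(P) = -16
N = -18 (N = (2 + 4) - 24 = 6 - 24 = -18)
H(6)*(N + 4*5) = -16*(-18 + 4*5) = -16*(-18 + 20) = -16*2 = -32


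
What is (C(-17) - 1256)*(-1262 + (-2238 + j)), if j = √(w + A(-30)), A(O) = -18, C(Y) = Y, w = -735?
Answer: 4455500 - 1273*I*√753 ≈ 4.4555e+6 - 34932.0*I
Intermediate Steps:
j = I*√753 (j = √(-735 - 18) = √(-753) = I*√753 ≈ 27.441*I)
(C(-17) - 1256)*(-1262 + (-2238 + j)) = (-17 - 1256)*(-1262 + (-2238 + I*√753)) = -1273*(-3500 + I*√753) = 4455500 - 1273*I*√753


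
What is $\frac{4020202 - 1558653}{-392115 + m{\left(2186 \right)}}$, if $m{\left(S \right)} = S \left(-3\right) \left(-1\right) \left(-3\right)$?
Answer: $- \frac{2461549}{411789} \approx -5.9777$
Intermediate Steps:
$m{\left(S \right)} = - 9 S$ ($m{\left(S \right)} = S 3 \left(-3\right) = S \left(-9\right) = - 9 S$)
$\frac{4020202 - 1558653}{-392115 + m{\left(2186 \right)}} = \frac{4020202 - 1558653}{-392115 - 19674} = \frac{2461549}{-392115 - 19674} = \frac{2461549}{-411789} = 2461549 \left(- \frac{1}{411789}\right) = - \frac{2461549}{411789}$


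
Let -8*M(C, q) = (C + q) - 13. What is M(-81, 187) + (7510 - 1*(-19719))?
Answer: 217739/8 ≈ 27217.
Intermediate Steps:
M(C, q) = 13/8 - C/8 - q/8 (M(C, q) = -((C + q) - 13)/8 = -(-13 + C + q)/8 = 13/8 - C/8 - q/8)
M(-81, 187) + (7510 - 1*(-19719)) = (13/8 - 1/8*(-81) - 1/8*187) + (7510 - 1*(-19719)) = (13/8 + 81/8 - 187/8) + (7510 + 19719) = -93/8 + 27229 = 217739/8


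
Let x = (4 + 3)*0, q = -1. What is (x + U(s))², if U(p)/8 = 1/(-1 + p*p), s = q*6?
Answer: 64/1225 ≈ 0.052245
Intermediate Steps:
s = -6 (s = -1*6 = -6)
U(p) = 8/(-1 + p²) (U(p) = 8/(-1 + p*p) = 8/(-1 + p²))
x = 0 (x = 7*0 = 0)
(x + U(s))² = (0 + 8/(-1 + (-6)²))² = (0 + 8/(-1 + 36))² = (0 + 8/35)² = (8/35)² = 64/1225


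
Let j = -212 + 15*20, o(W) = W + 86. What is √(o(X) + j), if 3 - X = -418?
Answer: √595 ≈ 24.393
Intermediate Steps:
X = 421 (X = 3 - 1*(-418) = 3 + 418 = 421)
o(W) = 86 + W
j = 88 (j = -212 + 300 = 88)
√(o(X) + j) = √((86 + 421) + 88) = √(507 + 88) = √595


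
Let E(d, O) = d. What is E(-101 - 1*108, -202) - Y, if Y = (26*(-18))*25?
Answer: 11491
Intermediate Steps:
Y = -11700 (Y = -468*25 = -11700)
E(-101 - 1*108, -202) - Y = (-101 - 1*108) - 1*(-11700) = (-101 - 108) + 11700 = -209 + 11700 = 11491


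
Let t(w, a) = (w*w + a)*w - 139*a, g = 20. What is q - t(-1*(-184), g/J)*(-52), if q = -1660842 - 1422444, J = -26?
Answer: 320849122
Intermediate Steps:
t(w, a) = -139*a + w*(a + w²) (t(w, a) = (w² + a)*w - 139*a = (a + w²)*w - 139*a = w*(a + w²) - 139*a = -139*a + w*(a + w²))
q = -3083286
q - t(-1*(-184), g/J)*(-52) = -3083286 - ((-1*(-184))³ - 2780/(-26) + (20/(-26))*(-1*(-184)))*(-52) = -3083286 - (184³ - 2780*(-1)/26 + (20*(-1/26))*184)*(-52) = -3083286 - (6229504 - 139*(-10/13) - 10/13*184)*(-52) = -3083286 - (6229504 + 1390/13 - 1840/13)*(-52) = -3083286 - 80983102*(-52)/13 = -3083286 - 1*(-323932408) = -3083286 + 323932408 = 320849122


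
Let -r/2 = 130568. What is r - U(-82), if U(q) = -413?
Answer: -260723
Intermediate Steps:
r = -261136 (r = -2*130568 = -261136)
r - U(-82) = -261136 - 1*(-413) = -261136 + 413 = -260723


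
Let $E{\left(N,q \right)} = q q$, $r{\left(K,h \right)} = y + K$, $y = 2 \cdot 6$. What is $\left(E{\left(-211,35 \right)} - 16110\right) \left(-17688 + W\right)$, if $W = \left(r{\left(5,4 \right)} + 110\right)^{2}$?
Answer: $23205715$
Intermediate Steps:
$y = 12$
$r{\left(K,h \right)} = 12 + K$
$W = 16129$ ($W = \left(\left(12 + 5\right) + 110\right)^{2} = \left(17 + 110\right)^{2} = 127^{2} = 16129$)
$E{\left(N,q \right)} = q^{2}$
$\left(E{\left(-211,35 \right)} - 16110\right) \left(-17688 + W\right) = \left(35^{2} - 16110\right) \left(-17688 + 16129\right) = \left(1225 - 16110\right) \left(-1559\right) = \left(-14885\right) \left(-1559\right) = 23205715$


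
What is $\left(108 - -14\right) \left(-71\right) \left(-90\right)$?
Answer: $779580$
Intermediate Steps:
$\left(108 - -14\right) \left(-71\right) \left(-90\right) = \left(108 + 14\right) \left(-71\right) \left(-90\right) = 122 \left(-71\right) \left(-90\right) = \left(-8662\right) \left(-90\right) = 779580$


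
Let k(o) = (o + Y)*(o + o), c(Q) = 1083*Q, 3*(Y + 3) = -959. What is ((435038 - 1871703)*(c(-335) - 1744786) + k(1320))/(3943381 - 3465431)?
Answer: 121116194279/19118 ≈ 6.3352e+6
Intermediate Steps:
Y = -968/3 (Y = -3 + (⅓)*(-959) = -3 - 959/3 = -968/3 ≈ -322.67)
k(o) = 2*o*(-968/3 + o) (k(o) = (o - 968/3)*(o + o) = (-968/3 + o)*(2*o) = 2*o*(-968/3 + o))
((435038 - 1871703)*(c(-335) - 1744786) + k(1320))/(3943381 - 3465431) = ((435038 - 1871703)*(1083*(-335) - 1744786) + (⅔)*1320*(-968 + 3*1320))/(3943381 - 3465431) = (-1436665*(-362805 - 1744786) + (⅔)*1320*(-968 + 3960))/477950 = (-1436665*(-2107591) + (⅔)*1320*2992)*(1/477950) = (3027902224015 + 2632960)*(1/477950) = 3027904856975*(1/477950) = 121116194279/19118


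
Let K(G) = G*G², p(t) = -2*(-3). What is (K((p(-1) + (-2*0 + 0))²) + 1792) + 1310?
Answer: 49758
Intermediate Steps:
p(t) = 6
K(G) = G³
(K((p(-1) + (-2*0 + 0))²) + 1792) + 1310 = (((6 + (-2*0 + 0))²)³ + 1792) + 1310 = (((6 + (0 + 0))²)³ + 1792) + 1310 = (((6 + 0)²)³ + 1792) + 1310 = ((6²)³ + 1792) + 1310 = (36³ + 1792) + 1310 = (46656 + 1792) + 1310 = 48448 + 1310 = 49758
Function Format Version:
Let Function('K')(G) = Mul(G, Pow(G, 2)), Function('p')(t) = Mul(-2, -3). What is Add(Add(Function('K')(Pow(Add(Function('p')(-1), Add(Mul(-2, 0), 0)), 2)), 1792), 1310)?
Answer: 49758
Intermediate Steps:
Function('p')(t) = 6
Function('K')(G) = Pow(G, 3)
Add(Add(Function('K')(Pow(Add(Function('p')(-1), Add(Mul(-2, 0), 0)), 2)), 1792), 1310) = Add(Add(Pow(Pow(Add(6, Add(Mul(-2, 0), 0)), 2), 3), 1792), 1310) = Add(Add(Pow(Pow(Add(6, Add(0, 0)), 2), 3), 1792), 1310) = Add(Add(Pow(Pow(Add(6, 0), 2), 3), 1792), 1310) = Add(Add(Pow(Pow(6, 2), 3), 1792), 1310) = Add(Add(Pow(36, 3), 1792), 1310) = Add(Add(46656, 1792), 1310) = Add(48448, 1310) = 49758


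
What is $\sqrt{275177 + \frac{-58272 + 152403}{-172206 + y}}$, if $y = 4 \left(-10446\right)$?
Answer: $\frac{\sqrt{1400089779873890}}{71330} \approx 524.57$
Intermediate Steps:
$y = -41784$
$\sqrt{275177 + \frac{-58272 + 152403}{-172206 + y}} = \sqrt{275177 + \frac{-58272 + 152403}{-172206 - 41784}} = \sqrt{275177 + \frac{94131}{-213990}} = \sqrt{275177 + 94131 \left(- \frac{1}{213990}\right)} = \sqrt{275177 - \frac{31377}{71330}} = \sqrt{\frac{19628344033}{71330}} = \frac{\sqrt{1400089779873890}}{71330}$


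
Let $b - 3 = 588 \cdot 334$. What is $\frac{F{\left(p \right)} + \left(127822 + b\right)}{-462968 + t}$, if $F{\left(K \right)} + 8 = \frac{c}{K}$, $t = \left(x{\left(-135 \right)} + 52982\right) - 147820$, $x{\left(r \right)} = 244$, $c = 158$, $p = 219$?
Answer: $- \frac{71001929}{122106078} \approx -0.58148$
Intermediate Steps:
$t = -94594$ ($t = \left(244 + 52982\right) - 147820 = 53226 - 147820 = -94594$)
$F{\left(K \right)} = -8 + \frac{158}{K}$
$b = 196395$ ($b = 3 + 588 \cdot 334 = 3 + 196392 = 196395$)
$\frac{F{\left(p \right)} + \left(127822 + b\right)}{-462968 + t} = \frac{\left(-8 + \frac{158}{219}\right) + \left(127822 + 196395\right)}{-462968 - 94594} = \frac{\left(-8 + 158 \cdot \frac{1}{219}\right) + 324217}{-557562} = \left(\left(-8 + \frac{158}{219}\right) + 324217\right) \left(- \frac{1}{557562}\right) = \left(- \frac{1594}{219} + 324217\right) \left(- \frac{1}{557562}\right) = \frac{71001929}{219} \left(- \frac{1}{557562}\right) = - \frac{71001929}{122106078}$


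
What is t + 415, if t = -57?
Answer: 358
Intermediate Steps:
t + 415 = -57 + 415 = 358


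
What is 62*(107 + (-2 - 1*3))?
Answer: 6324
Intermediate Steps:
62*(107 + (-2 - 1*3)) = 62*(107 + (-2 - 3)) = 62*(107 - 5) = 62*102 = 6324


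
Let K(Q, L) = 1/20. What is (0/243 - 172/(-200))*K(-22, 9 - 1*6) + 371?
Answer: 371043/1000 ≈ 371.04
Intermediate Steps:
K(Q, L) = 1/20
(0/243 - 172/(-200))*K(-22, 9 - 1*6) + 371 = (0/243 - 172/(-200))*(1/20) + 371 = (0*(1/243) - 172*(-1/200))*(1/20) + 371 = (0 + 43/50)*(1/20) + 371 = (43/50)*(1/20) + 371 = 43/1000 + 371 = 371043/1000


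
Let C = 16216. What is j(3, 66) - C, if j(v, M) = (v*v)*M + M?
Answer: -15556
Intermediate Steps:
j(v, M) = M + M*v² (j(v, M) = v²*M + M = M*v² + M = M + M*v²)
j(3, 66) - C = 66*(1 + 3²) - 1*16216 = 66*(1 + 9) - 16216 = 66*10 - 16216 = 660 - 16216 = -15556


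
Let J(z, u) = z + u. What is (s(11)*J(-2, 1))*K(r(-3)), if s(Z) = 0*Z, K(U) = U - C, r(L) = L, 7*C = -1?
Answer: 0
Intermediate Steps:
C = -1/7 (C = (1/7)*(-1) = -1/7 ≈ -0.14286)
K(U) = 1/7 + U (K(U) = U - 1*(-1/7) = U + 1/7 = 1/7 + U)
s(Z) = 0
J(z, u) = u + z
(s(11)*J(-2, 1))*K(r(-3)) = (0*(1 - 2))*(1/7 - 3) = (0*(-1))*(-20/7) = 0*(-20/7) = 0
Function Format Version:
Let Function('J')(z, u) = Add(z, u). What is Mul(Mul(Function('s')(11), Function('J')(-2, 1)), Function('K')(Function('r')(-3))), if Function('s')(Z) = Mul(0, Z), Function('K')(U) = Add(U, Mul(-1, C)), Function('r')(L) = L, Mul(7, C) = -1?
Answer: 0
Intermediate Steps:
C = Rational(-1, 7) (C = Mul(Rational(1, 7), -1) = Rational(-1, 7) ≈ -0.14286)
Function('K')(U) = Add(Rational(1, 7), U) (Function('K')(U) = Add(U, Mul(-1, Rational(-1, 7))) = Add(U, Rational(1, 7)) = Add(Rational(1, 7), U))
Function('s')(Z) = 0
Function('J')(z, u) = Add(u, z)
Mul(Mul(Function('s')(11), Function('J')(-2, 1)), Function('K')(Function('r')(-3))) = Mul(Mul(0, Add(1, -2)), Add(Rational(1, 7), -3)) = Mul(Mul(0, -1), Rational(-20, 7)) = Mul(0, Rational(-20, 7)) = 0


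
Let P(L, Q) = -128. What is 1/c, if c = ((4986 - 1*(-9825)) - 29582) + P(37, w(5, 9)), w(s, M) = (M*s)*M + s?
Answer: -1/14899 ≈ -6.7119e-5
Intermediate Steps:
w(s, M) = s + s*M**2 (w(s, M) = s*M**2 + s = s + s*M**2)
c = -14899 (c = ((4986 - 1*(-9825)) - 29582) - 128 = ((4986 + 9825) - 29582) - 128 = (14811 - 29582) - 128 = -14771 - 128 = -14899)
1/c = 1/(-14899) = -1/14899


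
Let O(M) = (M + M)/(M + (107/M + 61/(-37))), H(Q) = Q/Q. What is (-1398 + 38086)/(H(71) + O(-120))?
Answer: 19961170352/1609679 ≈ 12401.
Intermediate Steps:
H(Q) = 1
O(M) = 2*M/(-61/37 + M + 107/M) (O(M) = (2*M)/(M + (107/M + 61*(-1/37))) = (2*M)/(M + (107/M - 61/37)) = (2*M)/(M + (-61/37 + 107/M)) = (2*M)/(-61/37 + M + 107/M) = 2*M/(-61/37 + M + 107/M))
(-1398 + 38086)/(H(71) + O(-120)) = (-1398 + 38086)/(1 + 74*(-120)**2/(3959 - 61*(-120) + 37*(-120)**2)) = 36688/(1 + 74*14400/(3959 + 7320 + 37*14400)) = 36688/(1 + 74*14400/(3959 + 7320 + 532800)) = 36688/(1 + 74*14400/544079) = 36688/(1 + 74*14400*(1/544079)) = 36688/(1 + 1065600/544079) = 36688/(1609679/544079) = 36688*(544079/1609679) = 19961170352/1609679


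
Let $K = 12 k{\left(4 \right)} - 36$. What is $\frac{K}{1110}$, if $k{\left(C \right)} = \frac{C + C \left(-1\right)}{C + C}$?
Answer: $- \frac{6}{185} \approx -0.032432$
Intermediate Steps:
$k{\left(C \right)} = 0$ ($k{\left(C \right)} = \frac{C - C}{2 C} = 0 \frac{1}{2 C} = 0$)
$K = -36$ ($K = 12 \cdot 0 - 36 = 0 - 36 = -36$)
$\frac{K}{1110} = - \frac{36}{1110} = \left(-36\right) \frac{1}{1110} = - \frac{6}{185}$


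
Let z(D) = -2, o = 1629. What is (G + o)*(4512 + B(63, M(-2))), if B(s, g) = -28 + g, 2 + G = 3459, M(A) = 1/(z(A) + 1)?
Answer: 22800538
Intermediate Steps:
M(A) = -1 (M(A) = 1/(-2 + 1) = 1/(-1) = -1)
G = 3457 (G = -2 + 3459 = 3457)
(G + o)*(4512 + B(63, M(-2))) = (3457 + 1629)*(4512 + (-28 - 1)) = 5086*(4512 - 29) = 5086*4483 = 22800538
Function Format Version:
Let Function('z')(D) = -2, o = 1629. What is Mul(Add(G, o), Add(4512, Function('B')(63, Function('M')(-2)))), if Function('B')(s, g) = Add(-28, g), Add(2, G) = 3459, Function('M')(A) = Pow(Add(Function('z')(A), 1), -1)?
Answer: 22800538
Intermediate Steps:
Function('M')(A) = -1 (Function('M')(A) = Pow(Add(-2, 1), -1) = Pow(-1, -1) = -1)
G = 3457 (G = Add(-2, 3459) = 3457)
Mul(Add(G, o), Add(4512, Function('B')(63, Function('M')(-2)))) = Mul(Add(3457, 1629), Add(4512, Add(-28, -1))) = Mul(5086, Add(4512, -29)) = Mul(5086, 4483) = 22800538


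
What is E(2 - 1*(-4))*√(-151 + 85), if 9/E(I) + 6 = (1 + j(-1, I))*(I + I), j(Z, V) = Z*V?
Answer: -3*I*√66/22 ≈ -1.1078*I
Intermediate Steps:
j(Z, V) = V*Z
E(I) = 9/(-6 + 2*I*(1 - I)) (E(I) = 9/(-6 + (1 + I*(-1))*(I + I)) = 9/(-6 + (1 - I)*(2*I)) = 9/(-6 + 2*I*(1 - I)))
E(2 - 1*(-4))*√(-151 + 85) = (9/(2*(-3 + (2 - 1*(-4)) - (2 - 1*(-4))²)))*√(-151 + 85) = (9/(2*(-3 + (2 + 4) - (2 + 4)²)))*√(-66) = (9/(2*(-3 + 6 - 1*6²)))*(I*√66) = (9/(2*(-3 + 6 - 1*36)))*(I*√66) = (9/(2*(-3 + 6 - 36)))*(I*√66) = ((9/2)/(-33))*(I*√66) = ((9/2)*(-1/33))*(I*√66) = -3*I*√66/22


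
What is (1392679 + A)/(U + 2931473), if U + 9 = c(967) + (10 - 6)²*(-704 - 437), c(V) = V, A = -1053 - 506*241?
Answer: 253936/582835 ≈ 0.43569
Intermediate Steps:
A = -122999 (A = -1053 - 121946 = -122999)
U = -17298 (U = -9 + (967 + (10 - 6)²*(-704 - 437)) = -9 + (967 + 4²*(-1141)) = -9 + (967 + 16*(-1141)) = -9 + (967 - 18256) = -9 - 17289 = -17298)
(1392679 + A)/(U + 2931473) = (1392679 - 122999)/(-17298 + 2931473) = 1269680/2914175 = 1269680*(1/2914175) = 253936/582835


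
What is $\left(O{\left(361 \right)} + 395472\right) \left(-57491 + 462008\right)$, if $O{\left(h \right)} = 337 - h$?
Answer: $159965438616$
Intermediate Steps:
$\left(O{\left(361 \right)} + 395472\right) \left(-57491 + 462008\right) = \left(\left(337 - 361\right) + 395472\right) \left(-57491 + 462008\right) = \left(\left(337 - 361\right) + 395472\right) 404517 = \left(-24 + 395472\right) 404517 = 395448 \cdot 404517 = 159965438616$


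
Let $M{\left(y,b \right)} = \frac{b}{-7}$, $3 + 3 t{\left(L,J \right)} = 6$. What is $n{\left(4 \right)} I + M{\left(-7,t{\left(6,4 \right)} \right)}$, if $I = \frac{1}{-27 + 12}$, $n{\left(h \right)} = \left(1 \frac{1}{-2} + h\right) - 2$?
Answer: $- \frac{17}{70} \approx -0.24286$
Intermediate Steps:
$n{\left(h \right)} = - \frac{5}{2} + h$ ($n{\left(h \right)} = \left(1 \left(- \frac{1}{2}\right) + h\right) - 2 = \left(- \frac{1}{2} + h\right) - 2 = - \frac{5}{2} + h$)
$t{\left(L,J \right)} = 1$ ($t{\left(L,J \right)} = -1 + \frac{1}{3} \cdot 6 = -1 + 2 = 1$)
$I = - \frac{1}{15}$ ($I = \frac{1}{-15} = - \frac{1}{15} \approx -0.066667$)
$M{\left(y,b \right)} = - \frac{b}{7}$ ($M{\left(y,b \right)} = b \left(- \frac{1}{7}\right) = - \frac{b}{7}$)
$n{\left(4 \right)} I + M{\left(-7,t{\left(6,4 \right)} \right)} = \left(- \frac{5}{2} + 4\right) \left(- \frac{1}{15}\right) - \frac{1}{7} = \frac{3}{2} \left(- \frac{1}{15}\right) - \frac{1}{7} = - \frac{1}{10} - \frac{1}{7} = - \frac{17}{70}$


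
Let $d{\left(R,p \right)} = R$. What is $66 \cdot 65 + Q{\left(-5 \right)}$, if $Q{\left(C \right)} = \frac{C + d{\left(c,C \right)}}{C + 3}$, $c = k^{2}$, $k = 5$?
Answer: $4280$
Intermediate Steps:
$c = 25$ ($c = 5^{2} = 25$)
$Q{\left(C \right)} = \frac{25 + C}{3 + C}$ ($Q{\left(C \right)} = \frac{C + 25}{C + 3} = \frac{25 + C}{3 + C}$)
$66 \cdot 65 + Q{\left(-5 \right)} = 66 \cdot 65 + \frac{25 - 5}{3 - 5} = 4290 + \frac{1}{-2} \cdot 20 = 4290 - 10 = 4280$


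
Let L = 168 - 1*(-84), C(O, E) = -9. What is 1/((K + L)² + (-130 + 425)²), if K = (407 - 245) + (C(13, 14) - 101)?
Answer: 1/179441 ≈ 5.5729e-6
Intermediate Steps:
L = 252 (L = 168 + 84 = 252)
K = 52 (K = (407 - 245) + (-9 - 101) = 162 - 110 = 52)
1/((K + L)² + (-130 + 425)²) = 1/((52 + 252)² + (-130 + 425)²) = 1/(304² + 295²) = 1/(92416 + 87025) = 1/179441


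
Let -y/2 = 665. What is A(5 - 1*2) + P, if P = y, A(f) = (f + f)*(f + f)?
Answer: -1294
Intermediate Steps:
A(f) = 4*f² (A(f) = (2*f)*(2*f) = 4*f²)
y = -1330 (y = -2*665 = -1330)
P = -1330
A(5 - 1*2) + P = 4*(5 - 1*2)² - 1330 = 4*(5 - 2)² - 1330 = 4*3² - 1330 = 4*9 - 1330 = 36 - 1330 = -1294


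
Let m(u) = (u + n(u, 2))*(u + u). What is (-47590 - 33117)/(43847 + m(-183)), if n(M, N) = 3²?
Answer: -80707/107531 ≈ -0.75055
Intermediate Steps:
n(M, N) = 9
m(u) = 2*u*(9 + u) (m(u) = (u + 9)*(u + u) = (9 + u)*(2*u) = 2*u*(9 + u))
(-47590 - 33117)/(43847 + m(-183)) = (-47590 - 33117)/(43847 + 2*(-183)*(9 - 183)) = -80707/(43847 + 2*(-183)*(-174)) = -80707/(43847 + 63684) = -80707/107531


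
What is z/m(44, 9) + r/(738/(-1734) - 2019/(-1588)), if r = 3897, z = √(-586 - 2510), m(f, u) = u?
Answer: 596152668/129389 + 2*I*√86/3 ≈ 4607.4 + 6.1824*I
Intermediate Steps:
z = 6*I*√86 (z = √(-3096) = 6*I*√86 ≈ 55.642*I)
z/m(44, 9) + r/(738/(-1734) - 2019/(-1588)) = (6*I*√86)/9 + 3897/(738/(-1734) - 2019/(-1588)) = (6*I*√86)*(⅑) + 3897/(738*(-1/1734) - 2019*(-1/1588)) = 2*I*√86/3 + 3897/(-123/289 + 2019/1588) = 2*I*√86/3 + 3897/(388167/458932) = 2*I*√86/3 + 3897*(458932/388167) = 2*I*√86/3 + 596152668/129389 = 596152668/129389 + 2*I*√86/3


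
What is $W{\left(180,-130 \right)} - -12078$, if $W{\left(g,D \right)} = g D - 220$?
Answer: $-11542$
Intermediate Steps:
$W{\left(g,D \right)} = -220 + D g$ ($W{\left(g,D \right)} = D g - 220 = -220 + D g$)
$W{\left(180,-130 \right)} - -12078 = \left(-220 - 23400\right) - -12078 = \left(-220 - 23400\right) + 12078 = -23620 + 12078 = -11542$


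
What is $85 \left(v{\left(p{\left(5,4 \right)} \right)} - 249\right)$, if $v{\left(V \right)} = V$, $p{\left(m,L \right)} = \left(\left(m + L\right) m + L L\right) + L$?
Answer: $-15640$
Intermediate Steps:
$p{\left(m,L \right)} = L + L^{2} + m \left(L + m\right)$ ($p{\left(m,L \right)} = \left(\left(L + m\right) m + L^{2}\right) + L = \left(m \left(L + m\right) + L^{2}\right) + L = \left(L^{2} + m \left(L + m\right)\right) + L = L + L^{2} + m \left(L + m\right)$)
$85 \left(v{\left(p{\left(5,4 \right)} \right)} - 249\right) = 85 \left(\left(4 + 4^{2} + 5^{2} + 4 \cdot 5\right) - 249\right) = 85 \left(\left(4 + 16 + 25 + 20\right) - 249\right) = 85 \left(65 - 249\right) = 85 \left(-184\right) = -15640$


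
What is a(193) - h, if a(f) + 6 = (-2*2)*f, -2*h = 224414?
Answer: 111429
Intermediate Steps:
h = -112207 (h = -½*224414 = -112207)
a(f) = -6 - 4*f (a(f) = -6 + (-2*2)*f = -6 - 4*f)
a(193) - h = (-6 - 4*193) - 1*(-112207) = (-6 - 772) + 112207 = -778 + 112207 = 111429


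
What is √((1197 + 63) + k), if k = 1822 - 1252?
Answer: √1830 ≈ 42.779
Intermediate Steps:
k = 570
√((1197 + 63) + k) = √((1197 + 63) + 570) = √(1260 + 570) = √1830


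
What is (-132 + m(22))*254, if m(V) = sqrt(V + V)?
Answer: -33528 + 508*sqrt(11) ≈ -31843.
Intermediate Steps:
m(V) = sqrt(2)*sqrt(V) (m(V) = sqrt(2*V) = sqrt(2)*sqrt(V))
(-132 + m(22))*254 = (-132 + sqrt(2)*sqrt(22))*254 = (-132 + 2*sqrt(11))*254 = -33528 + 508*sqrt(11)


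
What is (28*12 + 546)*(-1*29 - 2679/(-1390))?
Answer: -16595271/695 ≈ -23878.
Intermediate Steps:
(28*12 + 546)*(-1*29 - 2679/(-1390)) = (336 + 546)*(-29 - 2679*(-1/1390)) = 882*(-29 + 2679/1390) = 882*(-37631/1390) = -16595271/695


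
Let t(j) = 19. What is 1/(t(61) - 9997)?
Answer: -1/9978 ≈ -0.00010022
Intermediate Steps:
1/(t(61) - 9997) = 1/(19 - 9997) = 1/(-9978) = -1/9978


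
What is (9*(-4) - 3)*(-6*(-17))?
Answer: -3978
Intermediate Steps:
(9*(-4) - 3)*(-6*(-17)) = (-36 - 3)*102 = -39*102 = -3978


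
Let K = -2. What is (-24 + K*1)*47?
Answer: -1222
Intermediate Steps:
(-24 + K*1)*47 = (-24 - 2*1)*47 = (-24 - 2)*47 = -26*47 = -1222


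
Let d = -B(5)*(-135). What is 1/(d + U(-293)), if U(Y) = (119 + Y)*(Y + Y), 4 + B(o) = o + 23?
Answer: 1/105204 ≈ 9.5053e-6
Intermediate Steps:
B(o) = 19 + o (B(o) = -4 + (o + 23) = -4 + (23 + o) = 19 + o)
U(Y) = 2*Y*(119 + Y) (U(Y) = (119 + Y)*(2*Y) = 2*Y*(119 + Y))
d = 3240 (d = -(19 + 5)*(-135) = -24*(-135) = -1*(-3240) = 3240)
1/(d + U(-293)) = 1/(3240 + 2*(-293)*(119 - 293)) = 1/(3240 + 2*(-293)*(-174)) = 1/(3240 + 101964) = 1/105204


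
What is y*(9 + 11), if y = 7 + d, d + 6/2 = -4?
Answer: 0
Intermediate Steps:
d = -7 (d = -3 - 4 = -7)
y = 0 (y = 7 - 7 = 0)
y*(9 + 11) = 0*(9 + 11) = 0*20 = 0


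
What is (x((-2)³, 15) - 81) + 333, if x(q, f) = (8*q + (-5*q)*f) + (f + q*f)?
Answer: 683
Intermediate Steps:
x(q, f) = f + 8*q - 4*f*q (x(q, f) = (8*q - 5*f*q) + (f + f*q) = f + 8*q - 4*f*q)
(x((-2)³, 15) - 81) + 333 = ((15 + 8*(-2)³ - 4*15*(-2)³) - 81) + 333 = ((15 + 8*(-8) - 4*15*(-8)) - 81) + 333 = ((15 - 64 + 480) - 81) + 333 = (431 - 81) + 333 = 350 + 333 = 683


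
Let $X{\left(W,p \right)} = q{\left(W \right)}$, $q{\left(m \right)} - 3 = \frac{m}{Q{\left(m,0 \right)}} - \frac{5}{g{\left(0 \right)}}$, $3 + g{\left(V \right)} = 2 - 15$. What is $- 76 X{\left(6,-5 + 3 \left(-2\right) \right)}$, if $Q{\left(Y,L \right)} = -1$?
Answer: $\frac{817}{4} \approx 204.25$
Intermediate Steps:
$g{\left(V \right)} = -16$ ($g{\left(V \right)} = -3 + \left(2 - 15\right) = -3 - 13 = -16$)
$q{\left(m \right)} = \frac{53}{16} - m$ ($q{\left(m \right)} = 3 + \left(\frac{m}{-1} - \frac{5}{-16}\right) = 3 + \left(m \left(-1\right) - - \frac{5}{16}\right) = 3 - \left(- \frac{5}{16} + m\right) = \frac{53}{16} - m$)
$X{\left(W,p \right)} = \frac{53}{16} - W$
$- 76 X{\left(6,-5 + 3 \left(-2\right) \right)} = - 76 \left(\frac{53}{16} - 6\right) = \left(-76\right) \left(- \frac{43}{16}\right) = \frac{817}{4}$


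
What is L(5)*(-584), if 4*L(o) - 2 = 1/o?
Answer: -1606/5 ≈ -321.20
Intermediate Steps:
L(o) = 1/2 + 1/(4*o)
L(5)*(-584) = ((1/4)*(1 + 2*5)/5)*(-584) = ((1/4)*(1/5)*(1 + 10))*(-584) = ((1/4)*(1/5)*11)*(-584) = (11/20)*(-584) = -1606/5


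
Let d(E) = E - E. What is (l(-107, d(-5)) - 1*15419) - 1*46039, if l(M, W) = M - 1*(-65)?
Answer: -61500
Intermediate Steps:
d(E) = 0
l(M, W) = 65 + M (l(M, W) = M + 65 = 65 + M)
(l(-107, d(-5)) - 1*15419) - 1*46039 = ((65 - 107) - 1*15419) - 1*46039 = (-42 - 15419) - 46039 = -15461 - 46039 = -61500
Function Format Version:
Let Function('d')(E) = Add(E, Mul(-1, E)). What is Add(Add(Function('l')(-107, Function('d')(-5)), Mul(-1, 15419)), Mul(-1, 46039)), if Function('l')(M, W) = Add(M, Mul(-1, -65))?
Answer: -61500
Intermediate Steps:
Function('d')(E) = 0
Function('l')(M, W) = Add(65, M) (Function('l')(M, W) = Add(M, 65) = Add(65, M))
Add(Add(Function('l')(-107, Function('d')(-5)), Mul(-1, 15419)), Mul(-1, 46039)) = Add(Add(Add(65, -107), Mul(-1, 15419)), Mul(-1, 46039)) = Add(Add(-42, -15419), -46039) = Add(-15461, -46039) = -61500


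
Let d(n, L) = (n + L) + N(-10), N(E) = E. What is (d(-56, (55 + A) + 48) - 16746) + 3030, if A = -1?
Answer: -13680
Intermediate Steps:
d(n, L) = -10 + L + n (d(n, L) = (n + L) - 10 = (L + n) - 10 = -10 + L + n)
(d(-56, (55 + A) + 48) - 16746) + 3030 = ((-10 + ((55 - 1) + 48) - 56) - 16746) + 3030 = ((-10 + (54 + 48) - 56) - 16746) + 3030 = ((-10 + 102 - 56) - 16746) + 3030 = (36 - 16746) + 3030 = -16710 + 3030 = -13680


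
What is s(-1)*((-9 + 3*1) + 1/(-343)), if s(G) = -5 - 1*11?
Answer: 32944/343 ≈ 96.047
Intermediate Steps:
s(G) = -16 (s(G) = -5 - 11 = -16)
s(-1)*((-9 + 3*1) + 1/(-343)) = -16*((-9 + 3*1) + 1/(-343)) = -16*((-9 + 3) - 1/343) = -16*(-6 - 1/343) = -16*(-2059/343) = 32944/343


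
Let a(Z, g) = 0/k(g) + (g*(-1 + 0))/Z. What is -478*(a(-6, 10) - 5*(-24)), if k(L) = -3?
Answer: -174470/3 ≈ -58157.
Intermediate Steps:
a(Z, g) = -g/Z (a(Z, g) = 0/(-3) + (g*(-1 + 0))/Z = 0*(-⅓) + (g*(-1))/Z = 0 + (-g)/Z = 0 - g/Z = -g/Z)
-478*(a(-6, 10) - 5*(-24)) = -478*(-1*10/(-6) - 5*(-24)) = -478*(-1*10*(-⅙) + 120) = -478*(5/3 + 120) = -478*365/3 = -174470/3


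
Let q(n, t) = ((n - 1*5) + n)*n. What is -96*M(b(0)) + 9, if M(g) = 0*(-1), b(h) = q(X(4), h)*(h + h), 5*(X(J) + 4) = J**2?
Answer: 9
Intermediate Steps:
X(J) = -4 + J**2/5
q(n, t) = n*(-5 + 2*n) (q(n, t) = ((n - 5) + n)*n = ((-5 + n) + n)*n = (-5 + 2*n)*n = n*(-5 + 2*n))
b(h) = 264*h/25 (b(h) = ((-4 + (1/5)*4**2)*(-5 + 2*(-4 + (1/5)*4**2)))*(h + h) = ((-4 + (1/5)*16)*(-5 + 2*(-4 + (1/5)*16)))*(2*h) = ((-4 + 16/5)*(-5 + 2*(-4 + 16/5)))*(2*h) = (-4*(-5 + 2*(-4/5))/5)*(2*h) = (-4*(-5 - 8/5)/5)*(2*h) = (-4/5*(-33/5))*(2*h) = 132*(2*h)/25 = 264*h/25)
M(g) = 0
-96*M(b(0)) + 9 = -96*0 + 9 = 0 + 9 = 9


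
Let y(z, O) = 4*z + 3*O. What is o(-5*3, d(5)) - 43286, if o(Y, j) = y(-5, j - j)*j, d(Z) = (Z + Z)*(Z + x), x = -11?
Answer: -42086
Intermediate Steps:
y(z, O) = 3*O + 4*z
d(Z) = 2*Z*(-11 + Z) (d(Z) = (Z + Z)*(Z - 11) = (2*Z)*(-11 + Z) = 2*Z*(-11 + Z))
o(Y, j) = -20*j (o(Y, j) = (3*(j - j) + 4*(-5))*j = (3*0 - 20)*j = (0 - 20)*j = -20*j)
o(-5*3, d(5)) - 43286 = -40*5*(-11 + 5) - 43286 = -40*5*(-6) - 43286 = -20*(-60) - 43286 = 1200 - 43286 = -42086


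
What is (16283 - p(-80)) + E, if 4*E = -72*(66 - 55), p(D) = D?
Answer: 16165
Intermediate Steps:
E = -198 (E = (-72*(66 - 55))/4 = (-72*11)/4 = (1/4)*(-792) = -198)
(16283 - p(-80)) + E = (16283 - 1*(-80)) - 198 = (16283 + 80) - 198 = 16363 - 198 = 16165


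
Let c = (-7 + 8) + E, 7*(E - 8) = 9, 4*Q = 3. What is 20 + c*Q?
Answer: 194/7 ≈ 27.714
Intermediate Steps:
Q = ¾ (Q = (¼)*3 = ¾ ≈ 0.75000)
E = 65/7 (E = 8 + (⅐)*9 = 8 + 9/7 = 65/7 ≈ 9.2857)
c = 72/7 (c = (-7 + 8) + 65/7 = 1 + 65/7 = 72/7 ≈ 10.286)
20 + c*Q = 20 + (72/7)*(¾) = 20 + 54/7 = 194/7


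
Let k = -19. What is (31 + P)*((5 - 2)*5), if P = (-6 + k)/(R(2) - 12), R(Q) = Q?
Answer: 1005/2 ≈ 502.50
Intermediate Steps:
P = 5/2 (P = (-6 - 19)/(2 - 12) = -25/(-10) = -25*(-⅒) = 5/2 ≈ 2.5000)
(31 + P)*((5 - 2)*5) = (31 + 5/2)*((5 - 2)*5) = 67*(3*5)/2 = (67/2)*15 = 1005/2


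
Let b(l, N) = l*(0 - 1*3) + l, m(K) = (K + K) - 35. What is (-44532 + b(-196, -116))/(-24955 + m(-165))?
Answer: 2207/1266 ≈ 1.7433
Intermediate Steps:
m(K) = -35 + 2*K (m(K) = 2*K - 35 = -35 + 2*K)
b(l, N) = -2*l (b(l, N) = l*(0 - 3) + l = l*(-3) + l = -3*l + l = -2*l)
(-44532 + b(-196, -116))/(-24955 + m(-165)) = (-44532 - 2*(-196))/(-24955 + (-35 + 2*(-165))) = (-44532 + 392)/(-24955 + (-35 - 330)) = -44140/(-24955 - 365) = -44140/(-25320) = -44140*(-1/25320) = 2207/1266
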